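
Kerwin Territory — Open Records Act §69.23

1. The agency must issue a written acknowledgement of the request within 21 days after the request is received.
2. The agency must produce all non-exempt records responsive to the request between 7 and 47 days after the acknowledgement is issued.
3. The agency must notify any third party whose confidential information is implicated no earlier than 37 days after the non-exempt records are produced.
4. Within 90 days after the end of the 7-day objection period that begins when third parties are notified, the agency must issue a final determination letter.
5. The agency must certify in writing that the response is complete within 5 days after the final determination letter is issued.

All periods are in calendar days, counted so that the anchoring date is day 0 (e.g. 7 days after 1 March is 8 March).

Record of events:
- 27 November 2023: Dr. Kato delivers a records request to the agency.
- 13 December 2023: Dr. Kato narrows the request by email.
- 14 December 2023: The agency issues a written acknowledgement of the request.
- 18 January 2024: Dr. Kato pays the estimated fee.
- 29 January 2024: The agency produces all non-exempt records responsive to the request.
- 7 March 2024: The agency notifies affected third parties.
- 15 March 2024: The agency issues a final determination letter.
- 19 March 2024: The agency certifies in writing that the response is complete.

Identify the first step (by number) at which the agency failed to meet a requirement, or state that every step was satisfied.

None — every step was satisfied

Step 1 — counting 21 days from 27 November 2023 (when the request is received) gives a deadline of 18 December 2023; done 14 December 2023 — timely.
Step 2 — 7 and 47 days from 14 December 2023 (when the acknowledgement is issued) are 21 December 2023 and 30 January 2024 respectively; 29 January 2024 falls inside that range.
Step 3 — must wait 37 days from 29 January 2024 (when the non-exempt records are produced), so not before 6 March 2024; 7 March 2024 is on or after that date.
Step 4 — counting 90 days from 14 March 2024 (end of the 7-day objection period, which began when third parties are notified on 7 March 2024) gives a deadline of 12 June 2024; completed 15 March 2024, before the deadline.
Step 5 — counting 5 days from 15 March 2024 (when the final determination letter is issued) gives a deadline of 20 March 2024; completed 19 March 2024, before the deadline.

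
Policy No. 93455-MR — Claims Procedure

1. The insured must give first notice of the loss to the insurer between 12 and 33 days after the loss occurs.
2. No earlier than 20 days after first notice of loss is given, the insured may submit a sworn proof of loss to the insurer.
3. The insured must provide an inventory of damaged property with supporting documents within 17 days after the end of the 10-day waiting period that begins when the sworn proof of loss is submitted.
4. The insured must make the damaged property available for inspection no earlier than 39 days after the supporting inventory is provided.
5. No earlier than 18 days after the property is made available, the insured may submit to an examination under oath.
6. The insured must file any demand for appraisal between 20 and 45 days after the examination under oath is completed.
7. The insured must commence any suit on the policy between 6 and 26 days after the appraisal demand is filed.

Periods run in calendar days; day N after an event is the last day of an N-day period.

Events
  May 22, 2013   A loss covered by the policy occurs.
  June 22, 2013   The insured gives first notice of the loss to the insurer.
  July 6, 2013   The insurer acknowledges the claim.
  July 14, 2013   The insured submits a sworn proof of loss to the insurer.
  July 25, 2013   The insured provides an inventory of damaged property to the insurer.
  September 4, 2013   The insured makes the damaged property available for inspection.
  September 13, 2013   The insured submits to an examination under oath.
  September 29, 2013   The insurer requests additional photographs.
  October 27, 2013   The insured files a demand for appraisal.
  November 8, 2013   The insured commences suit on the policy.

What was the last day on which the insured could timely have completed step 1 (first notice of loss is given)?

Step 1 runs from May 22, 2013, when the loss occurs. The window is 12–33 days after May 22, 2013; it closes on June 24, 2013.

June 24, 2013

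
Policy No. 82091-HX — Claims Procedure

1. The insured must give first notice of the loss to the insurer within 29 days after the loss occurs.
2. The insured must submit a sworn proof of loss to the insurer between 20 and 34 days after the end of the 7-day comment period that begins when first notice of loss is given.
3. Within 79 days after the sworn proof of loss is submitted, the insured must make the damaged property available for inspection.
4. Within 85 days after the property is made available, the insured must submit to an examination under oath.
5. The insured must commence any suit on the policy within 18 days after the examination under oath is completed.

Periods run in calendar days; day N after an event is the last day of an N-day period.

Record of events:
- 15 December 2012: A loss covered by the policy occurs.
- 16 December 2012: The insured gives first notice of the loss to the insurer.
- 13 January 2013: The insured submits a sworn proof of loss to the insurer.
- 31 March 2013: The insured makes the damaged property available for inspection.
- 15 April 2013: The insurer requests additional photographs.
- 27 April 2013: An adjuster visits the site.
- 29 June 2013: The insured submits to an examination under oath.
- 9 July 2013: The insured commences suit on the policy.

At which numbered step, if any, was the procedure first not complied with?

(1) due by 15 December 2012 + 29 days = 13 January 2013; completed 16 December 2012, before the deadline.
(2) the permitted window runs from 23 December 2012 + 20 = 12 January 2013 to 23 December 2012 + 34 = 26 January 2013; done 13 January 2013, which is between those dates.
(3) due by 13 January 2013 + 79 days = 2 April 2013; done 31 March 2013 — timely.
(4) due by 31 March 2013 + 85 days = 24 June 2013; 29 June 2013 misses that deadline by 5 days.
Later steps need not be reached.

Step 4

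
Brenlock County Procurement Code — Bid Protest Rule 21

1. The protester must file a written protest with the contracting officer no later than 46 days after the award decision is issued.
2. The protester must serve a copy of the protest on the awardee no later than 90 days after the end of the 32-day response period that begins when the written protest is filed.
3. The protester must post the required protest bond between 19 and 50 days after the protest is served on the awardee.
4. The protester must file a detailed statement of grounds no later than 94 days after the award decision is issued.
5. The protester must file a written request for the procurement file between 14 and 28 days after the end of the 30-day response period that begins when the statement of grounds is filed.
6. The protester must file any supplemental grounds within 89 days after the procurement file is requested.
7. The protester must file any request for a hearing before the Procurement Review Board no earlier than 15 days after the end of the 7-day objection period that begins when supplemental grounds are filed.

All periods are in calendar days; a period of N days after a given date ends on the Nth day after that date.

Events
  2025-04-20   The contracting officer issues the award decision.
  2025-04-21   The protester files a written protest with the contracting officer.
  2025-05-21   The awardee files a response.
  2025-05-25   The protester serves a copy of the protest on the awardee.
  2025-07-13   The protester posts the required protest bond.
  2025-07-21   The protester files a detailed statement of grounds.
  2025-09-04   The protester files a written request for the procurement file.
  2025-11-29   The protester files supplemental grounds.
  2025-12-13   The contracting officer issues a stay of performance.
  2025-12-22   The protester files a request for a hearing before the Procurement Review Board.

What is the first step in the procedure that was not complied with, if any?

None — every step was satisfied

Step 1 — counting 46 days from 2025-04-20 (when the award decision is issued) gives a deadline of 2025-06-05; done 2025-04-21 — timely.
Step 2 — counting 90 days from 2025-05-23 (end of the 32-day response period, which began when the written protest is filed on 2025-04-21) gives a deadline of 2025-08-21; completed 2025-05-25, before the deadline.
Step 3 — 19 and 50 days from 2025-05-25 (when the protest is served on the awardee) are 2025-06-13 and 2025-07-14 respectively; 2025-07-13 falls inside that range.
Step 4 — counting 94 days from 2025-04-20 (when the award decision is issued) gives a deadline of 2025-07-23; done 2025-07-21 — timely.
Step 5 — 14 and 28 days from 2025-08-20 (end of the 30-day response period, which began when the statement of grounds is filed on 2025-07-21) are 2025-09-03 and 2025-09-17 respectively; 2025-09-04 falls inside that range.
Step 6 — counting 89 days from 2025-09-04 (when the procurement file is requested) gives a deadline of 2025-12-02; completed 2025-11-29, before the deadline.
Step 7 — must wait 15 days from 2025-12-06 (end of the 7-day objection period, which began when supplemental grounds are filed on 2025-11-29), so not before 2025-12-21; done 2025-12-22, after the minimum wait.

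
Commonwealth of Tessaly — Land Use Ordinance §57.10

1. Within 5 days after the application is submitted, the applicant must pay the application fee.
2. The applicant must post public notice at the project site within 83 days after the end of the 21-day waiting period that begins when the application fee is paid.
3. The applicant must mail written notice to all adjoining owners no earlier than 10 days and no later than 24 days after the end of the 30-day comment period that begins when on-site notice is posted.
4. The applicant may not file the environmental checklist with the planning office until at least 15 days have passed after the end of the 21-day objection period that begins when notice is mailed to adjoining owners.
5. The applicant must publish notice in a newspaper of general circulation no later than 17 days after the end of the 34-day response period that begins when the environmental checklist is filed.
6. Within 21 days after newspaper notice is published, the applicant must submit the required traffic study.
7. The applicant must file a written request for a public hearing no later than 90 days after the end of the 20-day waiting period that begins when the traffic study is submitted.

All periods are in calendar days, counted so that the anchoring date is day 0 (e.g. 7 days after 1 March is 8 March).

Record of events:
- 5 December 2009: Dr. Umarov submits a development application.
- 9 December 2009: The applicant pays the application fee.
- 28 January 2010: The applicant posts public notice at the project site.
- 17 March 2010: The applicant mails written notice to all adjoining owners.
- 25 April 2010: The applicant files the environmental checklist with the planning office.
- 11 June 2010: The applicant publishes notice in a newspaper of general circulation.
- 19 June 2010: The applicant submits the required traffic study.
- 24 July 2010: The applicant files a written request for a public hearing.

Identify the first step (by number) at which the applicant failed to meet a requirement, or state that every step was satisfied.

Step 1: 5 days after 5 December 2009 (when the application is submitted) is 10 December 2009; completed 9 December 2009, before the deadline.
Step 2: 83 days after 30 December 2009 (end of the 21-day waiting period, which began when the application fee is paid on 9 December 2009) is 23 March 2010; 28 January 2010 is within that limit.
Step 3: the window is 10–24 days after 27 February 2010 (end of the 30-day comment period, which began when on-site notice is posted on 28 January 2010), so 9 March 2010 through 23 March 2010; done 17 March 2010 — within the window.
Step 4: the earliest permitted date is 15 days after 7 April 2010 (end of the 21-day objection period, which began when notice is mailed to adjoining owners on 17 March 2010), i.e. 22 April 2010; done 25 April 2010, after the minimum wait.
Step 5: 17 days after 29 May 2010 (end of the 34-day response period, which began when the environmental checklist is filed on 25 April 2010) is 15 June 2010; done 11 June 2010 — timely.
Step 6: 21 days after 11 June 2010 (when newspaper notice is published) is 2 July 2010; completed 19 June 2010, before the deadline.
Step 7: 90 days after 9 July 2010 (end of the 20-day waiting period, which began when the traffic study is submitted on 19 June 2010) is 7 October 2010; 24 July 2010 is within that limit.

None — every step was satisfied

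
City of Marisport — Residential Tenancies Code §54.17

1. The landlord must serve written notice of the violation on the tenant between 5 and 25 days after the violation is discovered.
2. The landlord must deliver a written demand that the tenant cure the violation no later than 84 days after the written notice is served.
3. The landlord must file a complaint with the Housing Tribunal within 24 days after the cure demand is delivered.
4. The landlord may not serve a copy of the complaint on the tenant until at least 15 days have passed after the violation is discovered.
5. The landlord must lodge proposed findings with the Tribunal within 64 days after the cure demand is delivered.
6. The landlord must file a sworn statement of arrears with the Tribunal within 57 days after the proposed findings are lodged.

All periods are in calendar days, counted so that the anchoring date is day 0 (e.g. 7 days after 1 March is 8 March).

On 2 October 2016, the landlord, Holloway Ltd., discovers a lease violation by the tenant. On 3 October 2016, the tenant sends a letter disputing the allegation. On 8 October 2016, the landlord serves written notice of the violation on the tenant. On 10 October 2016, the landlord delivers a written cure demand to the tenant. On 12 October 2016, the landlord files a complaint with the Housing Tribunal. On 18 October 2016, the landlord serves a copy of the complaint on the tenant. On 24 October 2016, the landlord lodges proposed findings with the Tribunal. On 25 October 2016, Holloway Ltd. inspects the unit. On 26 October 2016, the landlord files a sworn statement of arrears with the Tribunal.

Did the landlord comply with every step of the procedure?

Yes

Step 1 — 5 and 25 days from 2 October 2016 (when the violation is discovered) are 7 October 2016 and 27 October 2016 respectively; done 8 October 2016, which is between those dates.
Step 2 — counting 84 days from 8 October 2016 (when the written notice is served) gives a deadline of 31 December 2016; 10 October 2016 is within that limit.
Step 3 — counting 24 days from 10 October 2016 (when the cure demand is delivered) gives a deadline of 3 November 2016; 12 October 2016 is within that limit.
Step 4 — must wait 15 days from 2 October 2016 (when the violation is discovered), so not before 17 October 2016; done 18 October 2016 — permitted.
Step 5 — counting 64 days from 10 October 2016 (when the cure demand is delivered) gives a deadline of 13 December 2016; completed 24 October 2016, before the deadline.
Step 6 — counting 57 days from 24 October 2016 (when the proposed findings are lodged) gives a deadline of 20 December 2016; done 26 October 2016 — timely.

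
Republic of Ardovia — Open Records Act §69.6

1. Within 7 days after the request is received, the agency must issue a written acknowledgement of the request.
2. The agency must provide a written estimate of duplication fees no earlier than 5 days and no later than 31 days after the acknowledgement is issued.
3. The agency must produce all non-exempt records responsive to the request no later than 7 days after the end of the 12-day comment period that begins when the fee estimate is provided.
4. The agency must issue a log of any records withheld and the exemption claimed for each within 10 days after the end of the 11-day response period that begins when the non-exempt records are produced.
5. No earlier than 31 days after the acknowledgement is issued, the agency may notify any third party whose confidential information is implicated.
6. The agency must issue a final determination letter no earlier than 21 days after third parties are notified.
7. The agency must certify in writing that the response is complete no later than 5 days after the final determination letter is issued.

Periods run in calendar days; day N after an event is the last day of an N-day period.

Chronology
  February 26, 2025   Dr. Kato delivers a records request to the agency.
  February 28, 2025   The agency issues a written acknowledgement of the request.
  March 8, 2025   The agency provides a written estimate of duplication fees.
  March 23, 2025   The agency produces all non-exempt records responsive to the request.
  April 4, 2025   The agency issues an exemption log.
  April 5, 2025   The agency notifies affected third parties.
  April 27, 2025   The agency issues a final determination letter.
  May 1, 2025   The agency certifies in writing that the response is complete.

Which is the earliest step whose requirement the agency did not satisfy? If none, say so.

Step 1 — counting 7 days from February 26, 2025 (when the request is received) gives a deadline of March 5, 2025; February 28, 2025 is within that limit.
Step 2 — 5 and 31 days from February 28, 2025 (when the acknowledgement is issued) are March 5, 2025 and March 31, 2025 respectively; done March 8, 2025 — within the window.
Step 3 — counting 7 days from March 20, 2025 (end of the 12-day comment period, which began when the fee estimate is provided on March 8, 2025) gives a deadline of March 27, 2025; March 23, 2025 is within that limit.
Step 4 — counting 10 days from April 3, 2025 (end of the 11-day response period, which began when the non-exempt records are produced on March 23, 2025) gives a deadline of April 13, 2025; completed April 4, 2025, before the deadline.
Step 5 — must wait 31 days from February 28, 2025 (when the acknowledgement is issued), so not before March 31, 2025; done April 5, 2025 — permitted.
Step 6 — must wait 21 days from April 5, 2025 (when third parties are notified), so not before April 26, 2025; done April 27, 2025, after the minimum wait.
Step 7 — counting 5 days from April 27, 2025 (when the final determination letter is issued) gives a deadline of May 2, 2025; May 1, 2025 is within that limit.

None — every step was satisfied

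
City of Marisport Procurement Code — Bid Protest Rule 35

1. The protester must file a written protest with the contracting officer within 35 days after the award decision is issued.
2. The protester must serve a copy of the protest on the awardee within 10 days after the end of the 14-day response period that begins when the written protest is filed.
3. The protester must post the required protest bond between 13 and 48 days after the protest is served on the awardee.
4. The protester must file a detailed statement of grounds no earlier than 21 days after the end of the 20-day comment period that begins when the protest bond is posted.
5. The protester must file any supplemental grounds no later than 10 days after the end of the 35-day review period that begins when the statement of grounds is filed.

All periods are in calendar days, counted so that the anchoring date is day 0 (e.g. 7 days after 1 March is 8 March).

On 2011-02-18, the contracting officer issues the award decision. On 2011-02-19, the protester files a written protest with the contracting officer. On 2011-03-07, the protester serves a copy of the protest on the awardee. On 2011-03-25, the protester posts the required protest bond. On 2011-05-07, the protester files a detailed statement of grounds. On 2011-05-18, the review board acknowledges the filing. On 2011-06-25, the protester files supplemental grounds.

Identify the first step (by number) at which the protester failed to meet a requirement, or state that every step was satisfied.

(1) due by 2011-02-18 + 35 days = 2011-03-25; 2011-02-19 is within that limit.
(2) due by 2011-03-05 + 10 days = 2011-03-15; 2011-03-07 is within that limit.
(3) the permitted window runs from 2011-03-07 + 13 = 2011-03-20 to 2011-03-07 + 48 = 2011-04-24; done 2011-03-25 — within the window.
(4) permitted from 2011-04-14 + 21 days = 2011-05-05 onward; done 2011-05-07 — permitted.
(5) due by 2011-06-11 + 10 days = 2011-06-21; not done until 2011-06-25, 4 days after the deadline.

Step 5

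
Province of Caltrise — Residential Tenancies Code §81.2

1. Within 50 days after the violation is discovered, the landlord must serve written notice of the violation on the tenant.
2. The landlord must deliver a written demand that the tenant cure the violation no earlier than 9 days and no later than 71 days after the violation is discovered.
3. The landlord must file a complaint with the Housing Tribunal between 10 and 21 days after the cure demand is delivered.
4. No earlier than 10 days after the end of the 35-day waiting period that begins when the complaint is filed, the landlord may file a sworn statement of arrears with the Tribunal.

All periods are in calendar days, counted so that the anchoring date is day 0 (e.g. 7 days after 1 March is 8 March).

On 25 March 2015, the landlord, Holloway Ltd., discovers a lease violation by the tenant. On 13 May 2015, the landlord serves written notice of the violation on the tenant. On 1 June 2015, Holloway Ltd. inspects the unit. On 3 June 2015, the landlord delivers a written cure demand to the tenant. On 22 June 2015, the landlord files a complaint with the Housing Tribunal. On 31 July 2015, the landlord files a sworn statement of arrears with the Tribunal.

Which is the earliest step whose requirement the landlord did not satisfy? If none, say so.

Step 4

Step 1: 50 days after 25 March 2015 (when the violation is discovered) is 14 May 2015; 13 May 2015 is within that limit.
Step 2: the window is 9–71 days after 25 March 2015 (when the violation is discovered), so 3 April 2015 through 4 June 2015; done 3 June 2015 — within the window.
Step 3: the window is 10–21 days after 3 June 2015 (when the cure demand is delivered), so 13 June 2015 through 24 June 2015; done 22 June 2015 — within the window.
Step 4: the earliest permitted date is 10 days after 27 July 2015 (end of the 35-day waiting period, which began when the complaint is filed on 22 June 2015), i.e. 6 August 2015; acted on 31 July 2015, 6 days prematurely.
That is the first point of non-compliance.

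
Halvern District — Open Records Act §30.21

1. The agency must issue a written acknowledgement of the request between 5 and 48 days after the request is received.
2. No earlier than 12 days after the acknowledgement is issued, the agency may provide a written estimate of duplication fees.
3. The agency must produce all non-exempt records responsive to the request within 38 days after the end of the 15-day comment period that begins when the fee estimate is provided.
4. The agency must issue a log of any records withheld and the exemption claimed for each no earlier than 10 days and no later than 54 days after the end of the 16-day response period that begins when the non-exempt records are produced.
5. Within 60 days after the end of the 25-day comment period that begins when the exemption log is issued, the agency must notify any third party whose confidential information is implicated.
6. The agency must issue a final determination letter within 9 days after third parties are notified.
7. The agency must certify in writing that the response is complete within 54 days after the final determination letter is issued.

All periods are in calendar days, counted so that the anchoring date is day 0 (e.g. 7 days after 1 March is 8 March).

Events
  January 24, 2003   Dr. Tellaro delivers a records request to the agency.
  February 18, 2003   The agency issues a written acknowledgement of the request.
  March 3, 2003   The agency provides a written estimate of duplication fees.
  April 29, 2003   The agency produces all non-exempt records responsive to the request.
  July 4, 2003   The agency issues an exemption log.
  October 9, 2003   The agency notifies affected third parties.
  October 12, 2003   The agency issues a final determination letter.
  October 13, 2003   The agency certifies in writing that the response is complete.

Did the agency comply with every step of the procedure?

Step 1 — 5 and 48 days from January 24, 2003 (when the request is received) are January 29, 2003 and March 13, 2003 respectively; done February 18, 2003 — within the window.
Step 2 — must wait 12 days from February 18, 2003 (when the acknowledgement is issued), so not before March 2, 2003; done March 3, 2003 — permitted.
Step 3 — counting 38 days from March 18, 2003 (end of the 15-day comment period, which began when the fee estimate is provided on March 3, 2003) gives a deadline of April 25, 2003; April 29, 2003 misses that deadline by 4 days.

No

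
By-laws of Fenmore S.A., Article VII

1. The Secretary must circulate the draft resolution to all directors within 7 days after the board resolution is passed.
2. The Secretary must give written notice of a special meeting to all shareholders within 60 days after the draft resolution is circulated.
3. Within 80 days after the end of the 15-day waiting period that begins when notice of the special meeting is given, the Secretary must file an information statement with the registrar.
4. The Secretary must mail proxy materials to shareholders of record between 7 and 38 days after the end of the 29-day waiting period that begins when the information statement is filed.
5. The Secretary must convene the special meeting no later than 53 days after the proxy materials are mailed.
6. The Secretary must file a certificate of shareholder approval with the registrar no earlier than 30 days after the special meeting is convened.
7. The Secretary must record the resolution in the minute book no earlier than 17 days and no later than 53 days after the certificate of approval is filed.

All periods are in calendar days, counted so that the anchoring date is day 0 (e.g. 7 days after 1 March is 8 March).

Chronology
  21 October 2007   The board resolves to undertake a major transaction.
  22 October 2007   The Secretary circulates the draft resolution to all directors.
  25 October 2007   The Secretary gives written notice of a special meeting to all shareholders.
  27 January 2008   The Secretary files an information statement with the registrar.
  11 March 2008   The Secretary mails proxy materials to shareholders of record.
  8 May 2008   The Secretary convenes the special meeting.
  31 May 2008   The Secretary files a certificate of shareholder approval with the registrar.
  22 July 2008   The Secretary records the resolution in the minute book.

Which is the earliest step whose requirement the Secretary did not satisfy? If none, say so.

Step 5

Step 1: 7 days after 21 October 2007 (when the board resolution is passed) is 28 October 2007; 22 October 2007 is within that limit.
Step 2: 60 days after 22 October 2007 (when the draft resolution is circulated) is 21 December 2007; done 25 October 2007 — timely.
Step 3: 80 days after 9 November 2007 (end of the 15-day waiting period, which began when notice of the special meeting is given on 25 October 2007) is 28 January 2008; done 27 January 2008 — timely.
Step 4: the window is 7–38 days after 25 February 2008 (end of the 29-day waiting period, which began when the information statement is filed on 27 January 2008), so 3 March 2008 through 3 April 2008; done 11 March 2008 — within the window.
Step 5: 53 days after 11 March 2008 (when the proxy materials are mailed) is 3 May 2008; 8 May 2008 misses that deadline by 5 days.
The analysis stops there.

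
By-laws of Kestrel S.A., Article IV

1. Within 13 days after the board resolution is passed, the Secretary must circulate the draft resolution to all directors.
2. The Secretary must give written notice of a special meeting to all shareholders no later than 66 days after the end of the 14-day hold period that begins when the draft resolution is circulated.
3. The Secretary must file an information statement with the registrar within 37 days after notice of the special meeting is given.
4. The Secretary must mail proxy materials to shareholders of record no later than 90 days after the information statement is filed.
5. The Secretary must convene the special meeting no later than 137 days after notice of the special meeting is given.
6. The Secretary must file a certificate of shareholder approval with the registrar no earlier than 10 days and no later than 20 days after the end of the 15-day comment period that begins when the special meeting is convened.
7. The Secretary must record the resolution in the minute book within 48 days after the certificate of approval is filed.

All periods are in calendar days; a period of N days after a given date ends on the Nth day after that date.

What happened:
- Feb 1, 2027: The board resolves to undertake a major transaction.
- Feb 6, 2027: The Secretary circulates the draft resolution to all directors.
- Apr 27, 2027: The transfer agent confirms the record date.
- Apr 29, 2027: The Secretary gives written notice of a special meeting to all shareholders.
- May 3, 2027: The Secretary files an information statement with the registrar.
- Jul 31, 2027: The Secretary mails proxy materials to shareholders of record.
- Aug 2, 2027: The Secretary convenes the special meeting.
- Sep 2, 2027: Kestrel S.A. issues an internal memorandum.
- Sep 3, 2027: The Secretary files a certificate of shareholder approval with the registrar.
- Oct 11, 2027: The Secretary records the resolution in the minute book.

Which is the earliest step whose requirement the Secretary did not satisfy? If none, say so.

Step 2

Step 1 — counting 13 days from Feb 1, 2027 (when the board resolution is passed) gives a deadline of Feb 14, 2027; Feb 6, 2027 is within that limit.
Step 2 — counting 66 days from Feb 20, 2027 (end of the 14-day hold period, which began when the draft resolution is circulated on Feb 6, 2027) gives a deadline of Apr 27, 2027; not done until Apr 29, 2027, 2 days after the deadline.
The procedure was therefore not followed at step 2.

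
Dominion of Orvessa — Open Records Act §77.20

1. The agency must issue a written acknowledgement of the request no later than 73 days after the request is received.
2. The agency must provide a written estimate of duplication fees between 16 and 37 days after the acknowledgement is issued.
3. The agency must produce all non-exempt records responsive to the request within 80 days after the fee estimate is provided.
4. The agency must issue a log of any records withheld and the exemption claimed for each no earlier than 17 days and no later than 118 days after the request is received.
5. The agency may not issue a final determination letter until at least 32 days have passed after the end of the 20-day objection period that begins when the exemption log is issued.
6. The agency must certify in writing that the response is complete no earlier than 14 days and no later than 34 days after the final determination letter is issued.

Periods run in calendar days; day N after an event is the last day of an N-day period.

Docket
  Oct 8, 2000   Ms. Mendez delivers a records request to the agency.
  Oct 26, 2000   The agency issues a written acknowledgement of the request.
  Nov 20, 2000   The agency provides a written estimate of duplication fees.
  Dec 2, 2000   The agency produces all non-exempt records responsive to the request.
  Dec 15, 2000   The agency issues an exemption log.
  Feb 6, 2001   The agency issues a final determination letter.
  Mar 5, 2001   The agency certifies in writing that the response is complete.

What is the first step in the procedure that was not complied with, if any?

None — every step was satisfied

(1) due by Oct 8, 2000 + 73 days = Dec 20, 2000; Oct 26, 2000 is within that limit.
(2) the permitted window runs from Oct 26, 2000 + 16 = Nov 11, 2000 to Oct 26, 2000 + 37 = Dec 2, 2000; Nov 20, 2000 falls inside that range.
(3) due by Nov 20, 2000 + 80 days = Feb 8, 2001; Dec 2, 2000 is within that limit.
(4) the permitted window runs from Oct 8, 2000 + 17 = Oct 25, 2000 to Oct 8, 2000 + 118 = Feb 3, 2001; Dec 15, 2000 falls inside that range.
(5) permitted from Jan 4, 2001 + 32 days = Feb 5, 2001 onward; done Feb 6, 2001, after the minimum wait.
(6) the permitted window runs from Feb 6, 2001 + 14 = Feb 20, 2001 to Feb 6, 2001 + 34 = Mar 12, 2001; done Mar 5, 2001 — within the window.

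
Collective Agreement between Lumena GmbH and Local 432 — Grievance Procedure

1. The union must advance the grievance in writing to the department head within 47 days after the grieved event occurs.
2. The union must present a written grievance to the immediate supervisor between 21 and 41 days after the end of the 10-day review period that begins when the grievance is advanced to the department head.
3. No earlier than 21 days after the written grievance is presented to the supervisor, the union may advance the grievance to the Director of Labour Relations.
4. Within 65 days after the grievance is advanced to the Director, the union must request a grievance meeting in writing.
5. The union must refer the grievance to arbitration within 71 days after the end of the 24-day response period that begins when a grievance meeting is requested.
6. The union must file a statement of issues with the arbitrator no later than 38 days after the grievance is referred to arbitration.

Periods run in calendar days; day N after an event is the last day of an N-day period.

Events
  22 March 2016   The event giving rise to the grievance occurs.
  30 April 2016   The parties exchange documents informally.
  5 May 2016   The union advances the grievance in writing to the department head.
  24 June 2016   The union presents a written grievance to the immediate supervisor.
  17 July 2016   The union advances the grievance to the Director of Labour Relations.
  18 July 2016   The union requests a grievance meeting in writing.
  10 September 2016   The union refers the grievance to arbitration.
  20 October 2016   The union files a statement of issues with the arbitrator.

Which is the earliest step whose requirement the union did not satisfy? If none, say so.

Step 6

(1) due by 22 March 2016 + 47 days = 8 May 2016; completed 5 May 2016, before the deadline.
(2) the permitted window runs from 15 May 2016 + 21 = 5 June 2016 to 15 May 2016 + 41 = 25 June 2016; 24 June 2016 falls inside that range.
(3) permitted from 24 June 2016 + 21 days = 15 July 2016 onward; 17 July 2016 is on or after that date.
(4) due by 17 July 2016 + 65 days = 20 September 2016; 18 July 2016 is within that limit.
(5) due by 11 August 2016 + 71 days = 21 October 2016; done 10 September 2016 — timely.
(6) due by 10 September 2016 + 38 days = 18 October 2016; done 20 October 2016 — 2 days late.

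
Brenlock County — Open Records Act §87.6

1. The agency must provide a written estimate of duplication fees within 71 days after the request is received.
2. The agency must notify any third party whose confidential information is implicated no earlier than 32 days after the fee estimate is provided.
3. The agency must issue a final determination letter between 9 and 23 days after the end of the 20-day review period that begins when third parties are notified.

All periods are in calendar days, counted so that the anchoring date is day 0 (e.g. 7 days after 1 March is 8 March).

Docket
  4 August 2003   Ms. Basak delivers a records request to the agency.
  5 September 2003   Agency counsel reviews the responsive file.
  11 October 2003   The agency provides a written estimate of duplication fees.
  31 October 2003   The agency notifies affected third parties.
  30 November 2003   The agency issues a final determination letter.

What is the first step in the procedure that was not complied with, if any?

Step 1 — counting 71 days from 4 August 2003 (when the request is received) gives a deadline of 14 October 2003; 11 October 2003 is within that limit.
Step 2 — must wait 32 days from 11 October 2003 (when the fee estimate is provided), so not before 12 November 2003; 31 October 2003 is 12 days before the earliest permitted date.
No need to go further; step 2 was not satisfied.

Step 2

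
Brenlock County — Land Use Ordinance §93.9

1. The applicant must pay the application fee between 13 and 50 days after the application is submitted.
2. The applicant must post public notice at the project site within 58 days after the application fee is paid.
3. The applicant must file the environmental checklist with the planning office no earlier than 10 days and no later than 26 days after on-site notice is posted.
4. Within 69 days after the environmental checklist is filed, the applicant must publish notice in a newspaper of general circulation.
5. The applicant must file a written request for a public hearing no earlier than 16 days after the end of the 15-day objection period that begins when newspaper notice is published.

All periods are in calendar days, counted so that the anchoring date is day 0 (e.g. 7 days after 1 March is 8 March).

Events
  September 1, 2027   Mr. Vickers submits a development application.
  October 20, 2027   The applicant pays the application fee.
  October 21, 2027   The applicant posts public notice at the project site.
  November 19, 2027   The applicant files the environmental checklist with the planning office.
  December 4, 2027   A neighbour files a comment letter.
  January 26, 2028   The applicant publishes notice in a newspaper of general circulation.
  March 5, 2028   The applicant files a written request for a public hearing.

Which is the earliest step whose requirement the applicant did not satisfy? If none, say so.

Step 1 — 13 and 50 days from September 1, 2027 (when the application is submitted) are September 14, 2027 and October 21, 2027 respectively; done October 20, 2027 — within the window.
Step 2 — counting 58 days from October 20, 2027 (when the application fee is paid) gives a deadline of December 17, 2027; done October 21, 2027 — timely.
Step 3 — 10 and 26 days from October 21, 2027 (when on-site notice is posted) are October 31, 2027 and November 16, 2027 respectively; November 19, 2027 is 3 days past the end of the window.

Step 3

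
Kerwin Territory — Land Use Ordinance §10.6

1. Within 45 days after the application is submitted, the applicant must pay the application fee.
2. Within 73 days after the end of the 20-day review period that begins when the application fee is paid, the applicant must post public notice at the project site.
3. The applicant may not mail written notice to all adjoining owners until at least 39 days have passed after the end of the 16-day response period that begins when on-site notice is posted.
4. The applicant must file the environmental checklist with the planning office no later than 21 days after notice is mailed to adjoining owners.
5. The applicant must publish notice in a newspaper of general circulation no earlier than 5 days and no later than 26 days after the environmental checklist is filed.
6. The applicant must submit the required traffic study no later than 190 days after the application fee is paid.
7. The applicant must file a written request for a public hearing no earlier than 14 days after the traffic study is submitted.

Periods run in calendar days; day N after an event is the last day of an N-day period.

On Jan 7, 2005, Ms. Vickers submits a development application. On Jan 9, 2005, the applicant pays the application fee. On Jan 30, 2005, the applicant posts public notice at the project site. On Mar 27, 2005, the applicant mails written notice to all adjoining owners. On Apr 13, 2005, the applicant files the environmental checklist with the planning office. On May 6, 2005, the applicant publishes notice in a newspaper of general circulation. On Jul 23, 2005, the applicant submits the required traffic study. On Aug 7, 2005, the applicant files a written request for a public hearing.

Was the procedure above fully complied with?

No

Step 1 — counting 45 days from Jan 7, 2005 (when the application is submitted) gives a deadline of Feb 21, 2005; Jan 9, 2005 is within that limit.
Step 2 — counting 73 days from Jan 29, 2005 (end of the 20-day review period, which began when the application fee is paid on Jan 9, 2005) gives a deadline of Apr 12, 2005; Jan 30, 2005 is within that limit.
Step 3 — must wait 39 days from Feb 15, 2005 (end of the 16-day response period, which began when on-site notice is posted on Jan 30, 2005), so not before Mar 26, 2005; Mar 27, 2005 is on or after that date.
Step 4 — counting 21 days from Mar 27, 2005 (when notice is mailed to adjoining owners) gives a deadline of Apr 17, 2005; done Apr 13, 2005 — timely.
Step 5 — 5 and 26 days from Apr 13, 2005 (when the environmental checklist is filed) are Apr 18, 2005 and May 9, 2005 respectively; done May 6, 2005 — within the window.
Step 6 — counting 190 days from Jan 9, 2005 (when the application fee is paid) gives a deadline of Jul 18, 2005; done Jul 23, 2005 — 5 days late.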